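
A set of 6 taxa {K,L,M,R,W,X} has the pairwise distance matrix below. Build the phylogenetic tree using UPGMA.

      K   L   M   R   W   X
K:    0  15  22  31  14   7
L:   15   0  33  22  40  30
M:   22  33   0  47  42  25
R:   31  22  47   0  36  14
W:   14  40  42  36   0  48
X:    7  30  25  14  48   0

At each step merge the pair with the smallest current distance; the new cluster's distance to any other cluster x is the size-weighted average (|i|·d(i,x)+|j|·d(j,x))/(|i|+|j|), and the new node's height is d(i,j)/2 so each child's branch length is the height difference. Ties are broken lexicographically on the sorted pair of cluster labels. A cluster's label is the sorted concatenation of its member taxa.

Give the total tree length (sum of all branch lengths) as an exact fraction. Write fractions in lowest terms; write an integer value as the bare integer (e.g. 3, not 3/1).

621/8

step 1: merge (K,X) at d=7; branch lengths K→7/2, X→7/2; new cluster KX
  updated: d(KX,L)=45/2, d(KX,M)=47/2, d(KX,R)=45/2, d(KX,W)=31
step 2: merge (L,R) at d=22; branch lengths L→11, R→11; new cluster LR
  updated: d(KX,LR)=45/2, d(LR,M)=40, d(LR,W)=38
step 3: merge (KX,LR) at d=45/2; branch lengths KX→31/4, LR→1/4; new cluster KLRX
  updated: d(KLRX,M)=127/4, d(KLRX,W)=69/2
step 4: merge (KLRX,M) at d=127/4; branch lengths KLRX→37/8, M→127/8; new cluster KLMRX
  updated: d(KLMRX,W)=36
step 5: merge (KLMRX,W) at d=36; branch lengths KLMRX→17/8, W→18; new cluster KLMRWX
final tree: ((((K:7/2,X:7/2):31/4,(L:11,R:11):1/4):37/8,M:127/8):17/8,W:18)
total length: 621/8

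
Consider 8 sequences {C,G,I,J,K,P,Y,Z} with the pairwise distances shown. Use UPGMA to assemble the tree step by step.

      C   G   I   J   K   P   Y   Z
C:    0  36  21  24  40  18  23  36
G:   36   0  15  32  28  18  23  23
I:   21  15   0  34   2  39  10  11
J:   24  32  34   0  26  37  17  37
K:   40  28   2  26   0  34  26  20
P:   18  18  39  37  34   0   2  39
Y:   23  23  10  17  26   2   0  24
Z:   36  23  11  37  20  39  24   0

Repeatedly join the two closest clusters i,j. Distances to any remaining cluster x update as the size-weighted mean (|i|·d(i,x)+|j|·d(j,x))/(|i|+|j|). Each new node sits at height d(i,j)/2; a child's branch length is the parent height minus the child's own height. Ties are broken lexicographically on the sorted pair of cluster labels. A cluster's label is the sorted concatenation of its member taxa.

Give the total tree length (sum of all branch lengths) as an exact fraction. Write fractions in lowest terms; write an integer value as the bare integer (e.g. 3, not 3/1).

1. join I+K (d=2) ⇒ IK; edges |I|=1, |K|=1
  updated: d(C,IK)=61/2, d(G,IK)=43/2, d(IK,J)=30, d(IK,P)=73/2, d(IK,Y)=18, d(IK,Z)=31/2
2. join P+Y (d=2) ⇒ PY; edges |P|=1, |Y|=1
  updated: d(C,PY)=41/2, d(G,PY)=41/2, d(IK,PY)=109/4, d(J,PY)=27, d(PY,Z)=63/2
3. join IK+Z (d=31/2) ⇒ IKZ; edges |IK|=27/4, |Z|=31/4
  updated: d(C,IKZ)=97/3, d(G,IKZ)=22, d(IKZ,J)=97/3, d(IKZ,PY)=86/3
4. join C+PY (d=41/2) ⇒ CPY; edges |C|=41/4, |PY|=37/4
  updated: d(CPY,G)=77/3, d(CPY,IKZ)=269/9, d(CPY,J)=26
5. join G+IKZ (d=22) ⇒ GIKZ; edges |G|=11, |IKZ|=13/4
  updated: d(CPY,GIKZ)=173/6, d(GIKZ,J)=129/4
6. join CPY+J (d=26) ⇒ CJPY; edges |CPY|=11/4, |J|=13
  updated: d(CJPY,GIKZ)=475/16
7. join CJPY+GIKZ (d=475/16) ⇒ CGIJKPYZ; edges |CJPY|=59/32, |GIKZ|=123/32
final tree: (((C:41/4,(P:1,Y:1):37/4):11/4,J:13):59/32,(G:11,((I:1,K:1):27/4,Z:31/4):13/4):123/32)
total length: 1179/16

1179/16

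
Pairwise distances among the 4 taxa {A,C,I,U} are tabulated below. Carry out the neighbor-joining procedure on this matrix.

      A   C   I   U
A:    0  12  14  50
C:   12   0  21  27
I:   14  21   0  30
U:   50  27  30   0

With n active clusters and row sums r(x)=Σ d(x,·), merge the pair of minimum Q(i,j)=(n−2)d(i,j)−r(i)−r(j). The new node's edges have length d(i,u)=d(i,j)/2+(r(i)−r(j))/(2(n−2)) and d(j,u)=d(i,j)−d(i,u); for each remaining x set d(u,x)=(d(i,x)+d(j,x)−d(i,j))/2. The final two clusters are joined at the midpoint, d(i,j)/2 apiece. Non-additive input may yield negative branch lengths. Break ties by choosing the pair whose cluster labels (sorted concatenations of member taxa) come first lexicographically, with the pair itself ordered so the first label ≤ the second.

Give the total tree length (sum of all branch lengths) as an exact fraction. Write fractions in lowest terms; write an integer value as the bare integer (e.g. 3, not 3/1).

iteration 1: select A,I (d=14, Q=-113); attach at lengths (39/4, 17/4); label the merged cluster AI
  updated: d(AI,C)=19/2, d(AI,U)=33
iteration 2: select AI,C (d=19/2, Q=-139/2); attach at lengths (31/4, 7/4); label the merged cluster ACI
  updated: d(ACI,U)=101/4
iteration 3: select ACI,U (d=101/4); attach at lengths (101/8, 101/8); label the merged cluster ACIU
final tree: (((A:39/4,I:17/4):31/4,C:7/4):101/8,U:101/8)
total length: 195/4

195/4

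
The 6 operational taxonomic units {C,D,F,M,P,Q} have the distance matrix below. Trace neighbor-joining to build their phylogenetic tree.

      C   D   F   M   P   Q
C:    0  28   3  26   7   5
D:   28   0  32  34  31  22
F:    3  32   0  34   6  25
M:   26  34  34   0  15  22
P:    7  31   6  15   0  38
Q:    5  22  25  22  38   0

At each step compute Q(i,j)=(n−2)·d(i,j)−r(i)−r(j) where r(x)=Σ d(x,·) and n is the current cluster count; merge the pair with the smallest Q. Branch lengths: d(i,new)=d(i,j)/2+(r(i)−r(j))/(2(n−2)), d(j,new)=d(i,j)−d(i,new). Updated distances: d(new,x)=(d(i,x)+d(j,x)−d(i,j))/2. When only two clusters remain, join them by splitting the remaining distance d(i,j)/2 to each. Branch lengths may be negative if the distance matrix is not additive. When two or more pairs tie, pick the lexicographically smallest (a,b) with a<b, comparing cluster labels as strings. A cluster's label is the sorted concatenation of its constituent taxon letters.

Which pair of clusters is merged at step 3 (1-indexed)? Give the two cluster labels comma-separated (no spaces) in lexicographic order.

CFP,M

iteration 1: select F,P (d=6, Q=-173); attach at lengths (27/8, 21/8); label the merged cluster FP
  updated: d(C,FP)=2, d(D,FP)=57/2, d(FP,M)=43/2, d(FP,Q)=57/2
iteration 2: select C,FP (d=2, Q=-271/2); attach at lengths (-9/4, 17/4); label the merged cluster CFP
  updated: d(CFP,D)=109/4, d(CFP,M)=91/4, d(CFP,Q)=63/4
iteration 3: select CFP,M (d=91/4, Q=-99); attach at lengths (65/8, 117/8); label the merged cluster CFMP
  updated: d(CFMP,D)=77/4, d(CFMP,Q)=15/2
iteration 4: select CFMP,D (d=77/4, Q=-195/4); attach at lengths (19/8, 135/8); label the merged cluster CDFMP
  updated: d(CDFMP,Q)=41/8
iteration 5: select CDFMP,Q (d=41/8); attach at lengths (41/16, 41/16); label the merged cluster CDFMPQ
final tree: ((((C:-9/4,(F:27/8,P:21/8):17/4):65/8,M:117/8):19/8,D:135/8):41/16,Q:41/16)
total length: 441/8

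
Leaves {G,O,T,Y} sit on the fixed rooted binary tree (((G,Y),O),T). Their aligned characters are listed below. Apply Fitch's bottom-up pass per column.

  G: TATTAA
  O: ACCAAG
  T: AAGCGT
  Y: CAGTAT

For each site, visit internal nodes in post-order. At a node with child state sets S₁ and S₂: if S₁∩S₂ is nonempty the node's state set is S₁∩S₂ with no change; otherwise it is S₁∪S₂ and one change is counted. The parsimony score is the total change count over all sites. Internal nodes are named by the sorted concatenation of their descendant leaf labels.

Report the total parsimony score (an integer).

10

site 0, node GY: G={T} ∪ Y={C} → {C,T} (+1)
site 0, node GOY: GY={C,T} ∪ O={A} → {A,C,T} (+1)
site 0, node GOTY: GOY={A,C,T} ∩ T={A} → {A} (+0)
site 1, node GY: G={A} ∩ Y={A} → {A} (+0)
site 1, node GOY: GY={A} ∪ O={C} → {A,C} (+1)
site 1, node GOTY: GOY={A,C} ∩ T={A} → {A} (+0)
site 2, node GY: G={T} ∪ Y={G} → {G,T} (+1)
site 2, node GOY: GY={G,T} ∪ O={C} → {C,G,T} (+1)
site 2, node GOTY: GOY={C,G,T} ∩ T={G} → {G} (+0)
site 3, node GY: G={T} ∩ Y={T} → {T} (+0)
site 3, node GOY: GY={T} ∪ O={A} → {A,T} (+1)
site 3, node GOTY: GOY={A,T} ∪ T={C} → {A,C,T} (+1)
site 4, node GY: G={A} ∩ Y={A} → {A} (+0)
site 4, node GOY: GY={A} ∩ O={A} → {A} (+0)
site 4, node GOTY: GOY={A} ∪ T={G} → {A,G} (+1)
site 5, node GY: G={A} ∪ Y={T} → {A,T} (+1)
site 5, node GOY: GY={A,T} ∪ O={G} → {A,G,T} (+1)
site 5, node GOTY: GOY={A,G,T} ∩ T={T} → {T} (+0)
per-site changes: [2, 1, 2, 2, 1, 2]; total = 10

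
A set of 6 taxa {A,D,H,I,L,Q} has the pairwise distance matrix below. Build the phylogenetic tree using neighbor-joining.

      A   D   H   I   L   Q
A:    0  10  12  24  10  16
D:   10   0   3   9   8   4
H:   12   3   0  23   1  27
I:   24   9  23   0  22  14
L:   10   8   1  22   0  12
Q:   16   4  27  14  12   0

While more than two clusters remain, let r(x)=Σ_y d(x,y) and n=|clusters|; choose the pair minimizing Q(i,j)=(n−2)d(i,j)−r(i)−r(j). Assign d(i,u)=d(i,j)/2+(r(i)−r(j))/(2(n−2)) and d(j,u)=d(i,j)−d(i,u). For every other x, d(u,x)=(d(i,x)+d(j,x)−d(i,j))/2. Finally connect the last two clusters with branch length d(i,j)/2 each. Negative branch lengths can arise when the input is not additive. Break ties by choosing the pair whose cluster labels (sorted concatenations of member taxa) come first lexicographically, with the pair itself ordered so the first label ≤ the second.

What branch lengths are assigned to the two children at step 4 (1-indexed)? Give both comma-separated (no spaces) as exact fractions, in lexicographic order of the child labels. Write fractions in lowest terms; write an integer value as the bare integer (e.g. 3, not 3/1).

step 1: merge (H,L) at d=1, Q=-115; branch lengths H→17/8, L→-9/8; new cluster HL
  updated: d(A,HL)=21/2, d(D,HL)=5, d(HL,I)=22, d(HL,Q)=19
step 2: merge (A,HL) at d=21/2, Q=-171/2; branch lengths A→71/12, HL→55/12; new cluster AHL
  updated: d(AHL,D)=9/4, d(AHL,I)=71/4, d(AHL,Q)=49/4
step 3: merge (AHL,D) at d=9/4, Q=-43; branch lengths AHL→43/8, D→-25/8; new cluster ADHL
  updated: d(ADHL,I)=49/4, d(ADHL,Q)=7
step 4: merge (ADHL,I) at d=49/4, Q=-133/4; branch lengths ADHL→21/8, I→77/8; new cluster ADHIL
  updated: d(ADHIL,Q)=35/8
step 5: merge (ADHIL,Q) at d=35/8; branch lengths ADHIL→35/16, Q→35/16; new cluster ADHILQ
final tree: ((((A:71/12,(H:17/8,L:-9/8):55/12):43/8,D:-25/8):21/8,I:77/8):35/16,Q:35/16)
total length: 243/8

21/8,77/8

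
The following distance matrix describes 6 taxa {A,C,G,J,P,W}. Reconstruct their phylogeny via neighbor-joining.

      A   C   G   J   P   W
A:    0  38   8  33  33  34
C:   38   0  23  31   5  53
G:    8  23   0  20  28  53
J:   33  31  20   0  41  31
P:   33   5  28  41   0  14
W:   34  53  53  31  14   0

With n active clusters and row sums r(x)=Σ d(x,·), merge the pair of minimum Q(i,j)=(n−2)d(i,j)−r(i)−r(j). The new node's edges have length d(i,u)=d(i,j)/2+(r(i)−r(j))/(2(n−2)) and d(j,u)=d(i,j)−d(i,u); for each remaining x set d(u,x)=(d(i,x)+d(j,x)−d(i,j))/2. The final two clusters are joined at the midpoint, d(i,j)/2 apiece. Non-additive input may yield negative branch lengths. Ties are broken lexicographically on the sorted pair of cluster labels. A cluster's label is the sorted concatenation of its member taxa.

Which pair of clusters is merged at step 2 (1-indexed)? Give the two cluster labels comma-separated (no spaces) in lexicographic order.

A,G

step 1: merge (C,P) at d=5, Q=-251; branch lengths C→49/8, P→-9/8; new cluster CP
  updated: d(A,CP)=33, d(CP,G)=23, d(CP,J)=67/2, d(CP,W)=31
step 2: merge (A,G) at d=8, Q=-188; branch lengths A→14/3, G→10/3; new cluster AG
  updated: d(AG,CP)=24, d(AG,J)=45/2, d(AG,W)=79/2
step 3: merge (AG,J) at d=45/2, Q=-128; branch lengths AG→11, J→23/2; new cluster AGJ
  updated: d(AGJ,CP)=35/2, d(AGJ,W)=24
step 4: merge (AGJ,CP) at d=35/2, Q=-145/2; branch lengths AGJ→21/4, CP→49/4; new cluster ACGJP
  updated: d(ACGJP,W)=75/4
step 5: merge (ACGJP,W) at d=75/4; branch lengths ACGJP→75/8, W→75/8; new cluster ACGJPW
final tree: ((((A:14/3,G:10/3):11,J:23/2):21/4,(C:49/8,P:-9/8):49/4):75/8,W:75/8)
total length: 287/4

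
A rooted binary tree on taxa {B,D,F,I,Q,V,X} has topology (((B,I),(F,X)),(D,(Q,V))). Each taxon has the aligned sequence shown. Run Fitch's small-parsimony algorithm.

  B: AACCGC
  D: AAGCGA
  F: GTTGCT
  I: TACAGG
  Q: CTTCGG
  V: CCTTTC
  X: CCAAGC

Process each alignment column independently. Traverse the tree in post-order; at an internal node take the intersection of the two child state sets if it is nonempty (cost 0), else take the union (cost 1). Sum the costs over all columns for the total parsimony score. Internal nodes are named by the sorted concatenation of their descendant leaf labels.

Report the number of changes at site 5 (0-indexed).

4

[col 0] BI: children B:{A}, I:{T} ∪→ {A,T}; cost 1
[col 0] FX: children F:{G}, X:{C} ∪→ {C,G}; cost 1
[col 0] BFIX: children BI:{A,T}, FX:{C,G} ∪→ {A,C,G,T}; cost 1
[col 0] QV: children Q:{C}, V:{C} ∩→ {C}; cost 0
[col 0] DQV: children D:{A}, QV:{C} ∪→ {A,C}; cost 1
[col 0] BDFIQVX: children BFIX:{A,C,G,T}, DQV:{A,C} ∩→ {A,C}; cost 0
[col 1] BI: children B:{A}, I:{A} ∩→ {A}; cost 0
[col 1] FX: children F:{T}, X:{C} ∪→ {C,T}; cost 1
[col 1] BFIX: children BI:{A}, FX:{C,T} ∪→ {A,C,T}; cost 1
[col 1] QV: children Q:{T}, V:{C} ∪→ {C,T}; cost 1
[col 1] DQV: children D:{A}, QV:{C,T} ∪→ {A,C,T}; cost 1
[col 1] BDFIQVX: children BFIX:{A,C,T}, DQV:{A,C,T} ∩→ {A,C,T}; cost 0
[col 2] BI: children B:{C}, I:{C} ∩→ {C}; cost 0
[col 2] FX: children F:{T}, X:{A} ∪→ {A,T}; cost 1
[col 2] BFIX: children BI:{C}, FX:{A,T} ∪→ {A,C,T}; cost 1
[col 2] QV: children Q:{T}, V:{T} ∩→ {T}; cost 0
[col 2] DQV: children D:{G}, QV:{T} ∪→ {G,T}; cost 1
[col 2] BDFIQVX: children BFIX:{A,C,T}, DQV:{G,T} ∩→ {T}; cost 0
[col 3] BI: children B:{C}, I:{A} ∪→ {A,C}; cost 1
[col 3] FX: children F:{G}, X:{A} ∪→ {A,G}; cost 1
[col 3] BFIX: children BI:{A,C}, FX:{A,G} ∩→ {A}; cost 0
[col 3] QV: children Q:{C}, V:{T} ∪→ {C,T}; cost 1
[col 3] DQV: children D:{C}, QV:{C,T} ∩→ {C}; cost 0
[col 3] BDFIQVX: children BFIX:{A}, DQV:{C} ∪→ {A,C}; cost 1
[col 4] BI: children B:{G}, I:{G} ∩→ {G}; cost 0
[col 4] FX: children F:{C}, X:{G} ∪→ {C,G}; cost 1
[col 4] BFIX: children BI:{G}, FX:{C,G} ∩→ {G}; cost 0
[col 4] QV: children Q:{G}, V:{T} ∪→ {G,T}; cost 1
[col 4] DQV: children D:{G}, QV:{G,T} ∩→ {G}; cost 0
[col 4] BDFIQVX: children BFIX:{G}, DQV:{G} ∩→ {G}; cost 0
[col 5] BI: children B:{C}, I:{G} ∪→ {C,G}; cost 1
[col 5] FX: children F:{T}, X:{C} ∪→ {C,T}; cost 1
[col 5] BFIX: children BI:{C,G}, FX:{C,T} ∩→ {C}; cost 0
[col 5] QV: children Q:{G}, V:{C} ∪→ {C,G}; cost 1
[col 5] DQV: children D:{A}, QV:{C,G} ∪→ {A,C,G}; cost 1
[col 5] BDFIQVX: children BFIX:{C}, DQV:{A,C,G} ∩→ {C}; cost 0
per-site changes: [4, 4, 3, 4, 2, 4]; total = 21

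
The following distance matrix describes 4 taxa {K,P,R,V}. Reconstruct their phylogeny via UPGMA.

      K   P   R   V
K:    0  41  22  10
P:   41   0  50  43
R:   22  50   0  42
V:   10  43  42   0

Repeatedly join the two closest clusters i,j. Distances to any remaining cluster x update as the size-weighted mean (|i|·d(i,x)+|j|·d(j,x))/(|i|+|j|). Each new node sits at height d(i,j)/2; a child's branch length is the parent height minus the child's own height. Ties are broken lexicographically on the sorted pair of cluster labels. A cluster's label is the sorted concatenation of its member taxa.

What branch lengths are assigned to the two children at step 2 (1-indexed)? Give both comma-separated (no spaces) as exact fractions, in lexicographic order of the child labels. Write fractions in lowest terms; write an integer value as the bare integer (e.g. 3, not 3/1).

11,16

iteration 1: select K,V (d=10); attach at lengths (5, 5); label the merged cluster KV
  updated: d(KV,P)=42, d(KV,R)=32
iteration 2: select KV,R (d=32); attach at lengths (11, 16); label the merged cluster KRV
  updated: d(KRV,P)=134/3
iteration 3: select KRV,P (d=134/3); attach at lengths (19/3, 67/3); label the merged cluster KPRV
final tree: (((K:5,V:5):11,R:16):19/3,P:67/3)
total length: 197/3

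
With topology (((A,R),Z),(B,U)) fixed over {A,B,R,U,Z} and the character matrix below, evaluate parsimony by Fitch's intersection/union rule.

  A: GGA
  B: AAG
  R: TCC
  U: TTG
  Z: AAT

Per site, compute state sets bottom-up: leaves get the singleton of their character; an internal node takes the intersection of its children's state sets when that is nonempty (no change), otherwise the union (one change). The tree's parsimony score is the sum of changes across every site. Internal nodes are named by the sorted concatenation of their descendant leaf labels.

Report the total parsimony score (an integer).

9

site 0, node AR: A={G} ∪ R={T} → {G,T} (+1)
site 0, node ARZ: AR={G,T} ∪ Z={A} → {A,G,T} (+1)
site 0, node BU: B={A} ∪ U={T} → {A,T} (+1)
site 0, node ABRUZ: ARZ={A,G,T} ∩ BU={A,T} → {A,T} (+0)
site 1, node AR: A={G} ∪ R={C} → {C,G} (+1)
site 1, node ARZ: AR={C,G} ∪ Z={A} → {A,C,G} (+1)
site 1, node BU: B={A} ∪ U={T} → {A,T} (+1)
site 1, node ABRUZ: ARZ={A,C,G} ∩ BU={A,T} → {A} (+0)
site 2, node AR: A={A} ∪ R={C} → {A,C} (+1)
site 2, node ARZ: AR={A,C} ∪ Z={T} → {A,C,T} (+1)
site 2, node BU: B={G} ∩ U={G} → {G} (+0)
site 2, node ABRUZ: ARZ={A,C,T} ∪ BU={G} → {A,C,G,T} (+1)
per-site changes: [3, 3, 3]; total = 9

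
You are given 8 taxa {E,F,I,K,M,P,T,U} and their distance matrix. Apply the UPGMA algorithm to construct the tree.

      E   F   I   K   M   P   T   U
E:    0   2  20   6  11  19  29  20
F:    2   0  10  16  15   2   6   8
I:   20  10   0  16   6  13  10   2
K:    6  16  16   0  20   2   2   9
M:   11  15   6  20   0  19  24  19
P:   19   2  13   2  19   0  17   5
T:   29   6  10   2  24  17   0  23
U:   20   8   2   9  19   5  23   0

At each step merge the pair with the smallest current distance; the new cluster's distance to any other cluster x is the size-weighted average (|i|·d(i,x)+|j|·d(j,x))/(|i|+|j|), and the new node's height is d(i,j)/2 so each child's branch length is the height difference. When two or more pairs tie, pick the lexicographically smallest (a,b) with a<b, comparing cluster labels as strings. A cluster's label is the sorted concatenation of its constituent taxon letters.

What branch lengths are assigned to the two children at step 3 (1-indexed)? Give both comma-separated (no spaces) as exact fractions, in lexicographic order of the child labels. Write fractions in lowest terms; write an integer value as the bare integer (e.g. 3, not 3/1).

1. join E+F (d=2) ⇒ EF; edges |E|=1, |F|=1
  updated: d(EF,I)=15, d(EF,K)=11, d(EF,M)=13, d(EF,P)=21/2, d(EF,T)=35/2, d(EF,U)=14
2. join I+U (d=2) ⇒ IU; edges |I|=1, |U|=1
  updated: d(EF,IU)=29/2, d(IU,K)=25/2, d(IU,M)=25/2, d(IU,P)=9, d(IU,T)=33/2
3. join K+P (d=2) ⇒ KP; edges |K|=1, |P|=1
  updated: d(EF,KP)=43/4, d(IU,KP)=43/4, d(KP,M)=39/2, d(KP,T)=19/2
4. join KP+T (d=19/2) ⇒ KPT; edges |KP|=15/4, |T|=19/4
  updated: d(EF,KPT)=13, d(IU,KPT)=38/3, d(KPT,M)=21
5. join IU+M (d=25/2) ⇒ IMU; edges |IU|=21/4, |M|=25/4
  updated: d(EF,IMU)=14, d(IMU,KPT)=139/9
6. join EF+KPT (d=13) ⇒ EFKPT; edges |EF|=11/2, |KPT|=7/4
  updated: d(EFKPT,IMU)=223/15
7. join EFKPT+IMU (d=223/15) ⇒ EFIKMPTU; edges |EFKPT|=14/15, |IMU|=71/60
final tree: (((E:1,F:1):11/2,((K:1,P:1):15/4,T:19/4):7/4):14/15,((I:1,U:1):21/4,M:25/4):71/60)
total length: 1061/30

1,1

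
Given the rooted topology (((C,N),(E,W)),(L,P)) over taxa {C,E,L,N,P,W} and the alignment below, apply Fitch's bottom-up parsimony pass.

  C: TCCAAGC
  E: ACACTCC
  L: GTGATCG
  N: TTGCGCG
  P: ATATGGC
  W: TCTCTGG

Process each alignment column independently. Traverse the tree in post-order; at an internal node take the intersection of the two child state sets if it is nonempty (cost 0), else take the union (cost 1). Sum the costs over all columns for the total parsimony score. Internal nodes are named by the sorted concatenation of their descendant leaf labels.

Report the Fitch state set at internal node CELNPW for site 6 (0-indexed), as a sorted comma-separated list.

C,G

site 0, node CN: C={T} ∩ N={T} → {T} (+0)
site 0, node EW: E={A} ∪ W={T} → {A,T} (+1)
site 0, node CENW: CN={T} ∩ EW={A,T} → {T} (+0)
site 0, node LP: L={G} ∪ P={A} → {A,G} (+1)
site 0, node CELNPW: CENW={T} ∪ LP={A,G} → {A,G,T} (+1)
site 1, node CN: C={C} ∪ N={T} → {C,T} (+1)
site 1, node EW: E={C} ∩ W={C} → {C} (+0)
site 1, node CENW: CN={C,T} ∩ EW={C} → {C} (+0)
site 1, node LP: L={T} ∩ P={T} → {T} (+0)
site 1, node CELNPW: CENW={C} ∪ LP={T} → {C,T} (+1)
site 2, node CN: C={C} ∪ N={G} → {C,G} (+1)
site 2, node EW: E={A} ∪ W={T} → {A,T} (+1)
site 2, node CENW: CN={C,G} ∪ EW={A,T} → {A,C,G,T} (+1)
site 2, node LP: L={G} ∪ P={A} → {A,G} (+1)
site 2, node CELNPW: CENW={A,C,G,T} ∩ LP={A,G} → {A,G} (+0)
site 3, node CN: C={A} ∪ N={C} → {A,C} (+1)
site 3, node EW: E={C} ∩ W={C} → {C} (+0)
site 3, node CENW: CN={A,C} ∩ EW={C} → {C} (+0)
site 3, node LP: L={A} ∪ P={T} → {A,T} (+1)
site 3, node CELNPW: CENW={C} ∪ LP={A,T} → {A,C,T} (+1)
site 4, node CN: C={A} ∪ N={G} → {A,G} (+1)
site 4, node EW: E={T} ∩ W={T} → {T} (+0)
site 4, node CENW: CN={A,G} ∪ EW={T} → {A,G,T} (+1)
site 4, node LP: L={T} ∪ P={G} → {G,T} (+1)
site 4, node CELNPW: CENW={A,G,T} ∩ LP={G,T} → {G,T} (+0)
site 5, node CN: C={G} ∪ N={C} → {C,G} (+1)
site 5, node EW: E={C} ∪ W={G} → {C,G} (+1)
site 5, node CENW: CN={C,G} ∩ EW={C,G} → {C,G} (+0)
site 5, node LP: L={C} ∪ P={G} → {C,G} (+1)
site 5, node CELNPW: CENW={C,G} ∩ LP={C,G} → {C,G} (+0)
site 6, node CN: C={C} ∪ N={G} → {C,G} (+1)
site 6, node EW: E={C} ∪ W={G} → {C,G} (+1)
site 6, node CENW: CN={C,G} ∩ EW={C,G} → {C,G} (+0)
site 6, node LP: L={G} ∪ P={C} → {C,G} (+1)
site 6, node CELNPW: CENW={C,G} ∩ LP={C,G} → {C,G} (+0)
per-site changes: [3, 2, 4, 3, 3, 3, 3]; total = 21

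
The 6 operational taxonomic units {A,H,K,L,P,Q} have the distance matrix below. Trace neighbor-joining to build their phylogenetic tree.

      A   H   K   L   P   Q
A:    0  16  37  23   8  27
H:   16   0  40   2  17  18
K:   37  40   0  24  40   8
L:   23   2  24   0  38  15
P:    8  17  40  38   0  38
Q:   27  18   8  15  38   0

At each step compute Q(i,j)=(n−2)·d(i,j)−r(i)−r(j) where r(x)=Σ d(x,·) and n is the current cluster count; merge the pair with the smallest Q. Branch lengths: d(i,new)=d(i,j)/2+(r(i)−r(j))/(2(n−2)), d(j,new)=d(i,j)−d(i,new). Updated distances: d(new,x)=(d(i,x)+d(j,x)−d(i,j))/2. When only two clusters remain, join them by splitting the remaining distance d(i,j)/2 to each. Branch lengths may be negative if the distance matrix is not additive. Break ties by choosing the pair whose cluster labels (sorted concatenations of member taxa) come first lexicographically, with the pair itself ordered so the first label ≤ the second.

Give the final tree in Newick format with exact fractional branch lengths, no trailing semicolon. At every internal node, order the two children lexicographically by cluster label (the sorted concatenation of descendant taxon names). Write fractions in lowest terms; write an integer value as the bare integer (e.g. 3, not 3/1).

step 1: merge (K,Q) at d=8, Q=-223; branch lengths K→75/8, Q→-11/8; new cluster KQ
  updated: d(A,KQ)=28, d(H,KQ)=25, d(KQ,L)=31/2, d(KQ,P)=35
step 2: merge (A,P) at d=8, Q=-149; branch lengths A→1/6, P→47/6; new cluster AP
  updated: d(AP,H)=25/2, d(AP,KQ)=55/2, d(AP,L)=53/2
step 3: merge (AP,H) at d=25/2, Q=-81; branch lengths AP→13, H→-1/2; new cluster AHP
  updated: d(AHP,KQ)=20, d(AHP,L)=8
step 4: merge (AHP,KQ) at d=20, Q=-87/2; branch lengths AHP→25/4, KQ→55/4; new cluster AHKPQ
  updated: d(AHKPQ,L)=7/4
step 5: merge (AHKPQ,L) at d=7/4; branch lengths AHKPQ→7/8, L→7/8; new cluster AHKLPQ
final tree: ((((A:1/6,P:47/6):13,H:-1/2):25/4,(K:75/8,Q:-11/8):55/4):7/8,L:7/8)
total length: 201/4

((((A:1/6,P:47/6):13,H:-1/2):25/4,(K:75/8,Q:-11/8):55/4):7/8,L:7/8)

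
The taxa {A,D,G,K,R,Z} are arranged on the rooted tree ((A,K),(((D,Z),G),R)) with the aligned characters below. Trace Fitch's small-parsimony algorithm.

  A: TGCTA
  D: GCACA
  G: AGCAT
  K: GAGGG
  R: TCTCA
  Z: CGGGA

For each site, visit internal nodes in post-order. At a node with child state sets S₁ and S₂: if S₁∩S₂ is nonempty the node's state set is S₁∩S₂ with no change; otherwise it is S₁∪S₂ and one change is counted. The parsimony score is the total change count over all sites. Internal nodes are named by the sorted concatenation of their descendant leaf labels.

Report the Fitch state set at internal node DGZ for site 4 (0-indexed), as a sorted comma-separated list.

AK@0: {T} ∪ {G} = {G,T} (union, +1)
DZ@0: {G} ∪ {C} = {C,G} (union, +1)
DGZ@0: {C,G} ∪ {A} = {A,C,G} (union, +1)
DGRZ@0: {A,C,G} ∪ {T} = {A,C,G,T} (union, +1)
ADGKRZ@0: {G,T} ∩ {A,C,G,T} = {G,T} (intersection, +0)
AK@1: {G} ∪ {A} = {A,G} (union, +1)
DZ@1: {C} ∪ {G} = {C,G} (union, +1)
DGZ@1: {C,G} ∩ {G} = {G} (intersection, +0)
DGRZ@1: {G} ∪ {C} = {C,G} (union, +1)
ADGKRZ@1: {A,G} ∩ {C,G} = {G} (intersection, +0)
AK@2: {C} ∪ {G} = {C,G} (union, +1)
DZ@2: {A} ∪ {G} = {A,G} (union, +1)
DGZ@2: {A,G} ∪ {C} = {A,C,G} (union, +1)
DGRZ@2: {A,C,G} ∪ {T} = {A,C,G,T} (union, +1)
ADGKRZ@2: {C,G} ∩ {A,C,G,T} = {C,G} (intersection, +0)
AK@3: {T} ∪ {G} = {G,T} (union, +1)
DZ@3: {C} ∪ {G} = {C,G} (union, +1)
DGZ@3: {C,G} ∪ {A} = {A,C,G} (union, +1)
DGRZ@3: {A,C,G} ∩ {C} = {C} (intersection, +0)
ADGKRZ@3: {G,T} ∪ {C} = {C,G,T} (union, +1)
AK@4: {A} ∪ {G} = {A,G} (union, +1)
DZ@4: {A} ∩ {A} = {A} (intersection, +0)
DGZ@4: {A} ∪ {T} = {A,T} (union, +1)
DGRZ@4: {A,T} ∩ {A} = {A} (intersection, +0)
ADGKRZ@4: {A,G} ∩ {A} = {A} (intersection, +0)
per-site changes: [4, 3, 4, 4, 2]; total = 17

A,T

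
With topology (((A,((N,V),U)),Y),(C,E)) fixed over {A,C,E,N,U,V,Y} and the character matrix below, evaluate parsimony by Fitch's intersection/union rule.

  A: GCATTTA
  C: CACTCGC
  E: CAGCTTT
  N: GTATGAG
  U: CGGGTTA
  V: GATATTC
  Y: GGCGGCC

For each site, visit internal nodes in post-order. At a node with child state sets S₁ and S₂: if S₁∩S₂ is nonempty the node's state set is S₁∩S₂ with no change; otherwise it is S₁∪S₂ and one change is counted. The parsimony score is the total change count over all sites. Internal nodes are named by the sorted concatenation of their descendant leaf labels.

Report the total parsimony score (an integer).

24

site 0, node NV: N={G} ∩ V={G} → {G} (+0)
site 0, node NUV: NV={G} ∪ U={C} → {C,G} (+1)
site 0, node ANUV: A={G} ∩ NUV={C,G} → {G} (+0)
site 0, node ANUVY: ANUV={G} ∩ Y={G} → {G} (+0)
site 0, node CE: C={C} ∩ E={C} → {C} (+0)
site 0, node ACENUVY: ANUVY={G} ∪ CE={C} → {C,G} (+1)
site 1, node NV: N={T} ∪ V={A} → {A,T} (+1)
site 1, node NUV: NV={A,T} ∪ U={G} → {A,G,T} (+1)
site 1, node ANUV: A={C} ∪ NUV={A,G,T} → {A,C,G,T} (+1)
site 1, node ANUVY: ANUV={A,C,G,T} ∩ Y={G} → {G} (+0)
site 1, node CE: C={A} ∩ E={A} → {A} (+0)
site 1, node ACENUVY: ANUVY={G} ∪ CE={A} → {A,G} (+1)
site 2, node NV: N={A} ∪ V={T} → {A,T} (+1)
site 2, node NUV: NV={A,T} ∪ U={G} → {A,G,T} (+1)
site 2, node ANUV: A={A} ∩ NUV={A,G,T} → {A} (+0)
site 2, node ANUVY: ANUV={A} ∪ Y={C} → {A,C} (+1)
site 2, node CE: C={C} ∪ E={G} → {C,G} (+1)
site 2, node ACENUVY: ANUVY={A,C} ∩ CE={C,G} → {C} (+0)
site 3, node NV: N={T} ∪ V={A} → {A,T} (+1)
site 3, node NUV: NV={A,T} ∪ U={G} → {A,G,T} (+1)
site 3, node ANUV: A={T} ∩ NUV={A,G,T} → {T} (+0)
site 3, node ANUVY: ANUV={T} ∪ Y={G} → {G,T} (+1)
site 3, node CE: C={T} ∪ E={C} → {C,T} (+1)
site 3, node ACENUVY: ANUVY={G,T} ∩ CE={C,T} → {T} (+0)
site 4, node NV: N={G} ∪ V={T} → {G,T} (+1)
site 4, node NUV: NV={G,T} ∩ U={T} → {T} (+0)
site 4, node ANUV: A={T} ∩ NUV={T} → {T} (+0)
site 4, node ANUVY: ANUV={T} ∪ Y={G} → {G,T} (+1)
site 4, node CE: C={C} ∪ E={T} → {C,T} (+1)
site 4, node ACENUVY: ANUVY={G,T} ∩ CE={C,T} → {T} (+0)
site 5, node NV: N={A} ∪ V={T} → {A,T} (+1)
site 5, node NUV: NV={A,T} ∩ U={T} → {T} (+0)
site 5, node ANUV: A={T} ∩ NUV={T} → {T} (+0)
site 5, node ANUVY: ANUV={T} ∪ Y={C} → {C,T} (+1)
site 5, node CE: C={G} ∪ E={T} → {G,T} (+1)
site 5, node ACENUVY: ANUVY={C,T} ∩ CE={G,T} → {T} (+0)
site 6, node NV: N={G} ∪ V={C} → {C,G} (+1)
site 6, node NUV: NV={C,G} ∪ U={A} → {A,C,G} (+1)
site 6, node ANUV: A={A} ∩ NUV={A,C,G} → {A} (+0)
site 6, node ANUVY: ANUV={A} ∪ Y={C} → {A,C} (+1)
site 6, node CE: C={C} ∪ E={T} → {C,T} (+1)
site 6, node ACENUVY: ANUVY={A,C} ∩ CE={C,T} → {C} (+0)
per-site changes: [2, 4, 4, 4, 3, 3, 4]; total = 24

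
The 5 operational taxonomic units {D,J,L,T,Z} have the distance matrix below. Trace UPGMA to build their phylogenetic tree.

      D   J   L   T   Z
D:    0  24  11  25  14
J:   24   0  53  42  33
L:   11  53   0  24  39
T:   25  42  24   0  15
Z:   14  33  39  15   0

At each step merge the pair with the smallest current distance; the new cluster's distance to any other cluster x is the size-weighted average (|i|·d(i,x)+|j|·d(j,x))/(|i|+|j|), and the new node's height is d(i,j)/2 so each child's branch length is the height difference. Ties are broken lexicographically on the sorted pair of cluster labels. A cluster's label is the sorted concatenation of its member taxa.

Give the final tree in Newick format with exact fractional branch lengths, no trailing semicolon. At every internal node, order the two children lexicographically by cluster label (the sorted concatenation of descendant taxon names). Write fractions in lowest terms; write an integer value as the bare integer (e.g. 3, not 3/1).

step 1: merge (D,L) at d=11; branch lengths D→11/2, L→11/2; new cluster DL
  updated: d(DL,J)=77/2, d(DL,T)=49/2, d(DL,Z)=53/2
step 2: merge (T,Z) at d=15; branch lengths T→15/2, Z→15/2; new cluster TZ
  updated: d(DL,TZ)=51/2, d(J,TZ)=75/2
step 3: merge (DL,TZ) at d=51/2; branch lengths DL→29/4, TZ→21/4; new cluster DLTZ
  updated: d(DLTZ,J)=38
step 4: merge (DLTZ,J) at d=38; branch lengths DLTZ→25/4, J→19; new cluster DJLTZ
final tree: (((D:11/2,L:11/2):29/4,(T:15/2,Z:15/2):21/4):25/4,J:19)
total length: 255/4

(((D:11/2,L:11/2):29/4,(T:15/2,Z:15/2):21/4):25/4,J:19)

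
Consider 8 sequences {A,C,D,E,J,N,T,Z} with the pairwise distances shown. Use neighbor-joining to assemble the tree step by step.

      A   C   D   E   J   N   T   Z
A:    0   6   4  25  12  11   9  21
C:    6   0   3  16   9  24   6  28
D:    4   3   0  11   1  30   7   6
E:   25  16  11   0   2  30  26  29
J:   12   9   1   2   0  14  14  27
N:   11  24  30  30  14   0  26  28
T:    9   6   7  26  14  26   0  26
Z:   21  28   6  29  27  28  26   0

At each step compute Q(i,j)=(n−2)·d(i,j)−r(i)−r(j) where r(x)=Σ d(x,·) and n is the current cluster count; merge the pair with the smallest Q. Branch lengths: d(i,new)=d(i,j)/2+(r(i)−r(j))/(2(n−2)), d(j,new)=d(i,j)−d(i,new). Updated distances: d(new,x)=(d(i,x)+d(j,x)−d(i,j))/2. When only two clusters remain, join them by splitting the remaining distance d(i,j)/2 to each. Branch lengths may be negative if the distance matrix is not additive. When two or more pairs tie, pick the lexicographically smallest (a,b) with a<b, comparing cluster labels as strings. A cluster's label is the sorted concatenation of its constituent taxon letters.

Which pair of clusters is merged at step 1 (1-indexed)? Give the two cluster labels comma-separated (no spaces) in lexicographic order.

E,J

1. join E+J (d=2, Q=-206) ⇒ EJ; edges |E|=6, |J|=-4
  updated: d(A,EJ)=35/2, d(C,EJ)=23/2, d(D,EJ)=5, d(EJ,N)=21, d(EJ,T)=19, d(EJ,Z)=27
2. join D+Z (d=6, Q=-161) ⇒ DZ; edges |D|=-51/10, |Z|=111/10
  updated: d(A,DZ)=19/2, d(C,DZ)=25/2, d(DZ,EJ)=13, d(DZ,N)=26, d(DZ,T)=27/2
3. join A+N (d=11, Q=-117) ⇒ AN; edges |A|=-11/8, |N|=99/8
  updated: d(AN,C)=19/2, d(AN,DZ)=49/4, d(AN,EJ)=55/4, d(AN,T)=12
4. join C+T (d=6, Q=-72) ⇒ CT; edges |C|=7/6, |T|=29/6
  updated: d(AN,CT)=31/4, d(CT,DZ)=10, d(CT,EJ)=49/4
5. join AN+CT (d=31/4, Q=-193/4) ⇒ ACNT; edges |AN|=77/16, |CT|=47/16
  updated: d(ACNT,DZ)=29/4, d(ACNT,EJ)=73/8
6. join ACNT+DZ (d=29/4, Q=-235/8) ⇒ ACDNTZ; edges |ACNT|=27/16, |DZ|=89/16
  updated: d(ACDNTZ,EJ)=119/16
7. join ACDNTZ+EJ (d=119/16) ⇒ ACDEJNTZ; edges |ACDNTZ|=119/32, |EJ|=119/32
final tree: ((((A:-11/8,N:99/8):77/16,(C:7/6,T:29/6):47/16):27/16,(D:-51/10,Z:111/10):89/16):119/32,(E:6,J:-4):119/32)
total length: 759/16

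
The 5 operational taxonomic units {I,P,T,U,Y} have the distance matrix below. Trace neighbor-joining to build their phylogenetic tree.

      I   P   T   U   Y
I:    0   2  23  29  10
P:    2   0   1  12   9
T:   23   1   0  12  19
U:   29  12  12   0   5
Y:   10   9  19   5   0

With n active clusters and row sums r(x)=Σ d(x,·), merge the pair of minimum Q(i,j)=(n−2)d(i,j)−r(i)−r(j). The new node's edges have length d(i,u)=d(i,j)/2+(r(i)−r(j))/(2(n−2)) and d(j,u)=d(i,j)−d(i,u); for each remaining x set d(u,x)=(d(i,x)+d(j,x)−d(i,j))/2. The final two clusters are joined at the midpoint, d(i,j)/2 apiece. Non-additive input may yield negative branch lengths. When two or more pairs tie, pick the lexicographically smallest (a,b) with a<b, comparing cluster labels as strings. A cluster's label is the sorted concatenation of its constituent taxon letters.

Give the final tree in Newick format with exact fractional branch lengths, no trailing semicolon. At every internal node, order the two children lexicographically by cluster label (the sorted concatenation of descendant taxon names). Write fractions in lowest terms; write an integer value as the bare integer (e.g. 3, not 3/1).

(((I:35/4,P:-27/4):19/4,T:25/4):27/8,(U:5,Y:0):27/8)

step 1: merge (U,Y) at d=5, Q=-86; branch lengths U→5, Y→0; new cluster UY
  updated: d(I,UY)=17, d(P,UY)=8, d(T,UY)=13
step 2: merge (I,P) at d=2, Q=-49; branch lengths I→35/4, P→-27/4; new cluster IP
  updated: d(IP,T)=11, d(IP,UY)=23/2
step 3: merge (IP,T) at d=11, Q=-71/2; branch lengths IP→19/4, T→25/4; new cluster IPT
  updated: d(IPT,UY)=27/4
step 4: merge (IPT,UY) at d=27/4; branch lengths IPT→27/8, UY→27/8; new cluster IPTUY
final tree: (((I:35/4,P:-27/4):19/4,T:25/4):27/8,(U:5,Y:0):27/8)
total length: 99/4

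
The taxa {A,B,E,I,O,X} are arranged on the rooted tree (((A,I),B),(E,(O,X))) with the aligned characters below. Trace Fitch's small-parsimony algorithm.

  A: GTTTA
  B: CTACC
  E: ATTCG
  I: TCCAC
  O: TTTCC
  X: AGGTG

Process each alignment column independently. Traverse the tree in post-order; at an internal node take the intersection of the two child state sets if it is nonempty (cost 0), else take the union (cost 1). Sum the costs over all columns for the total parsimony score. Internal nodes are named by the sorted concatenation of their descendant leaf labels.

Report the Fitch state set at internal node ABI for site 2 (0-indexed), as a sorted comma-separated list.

A,C,T

site 0, node AI: A={G} ∪ I={T} → {G,T} (+1)
site 0, node ABI: AI={G,T} ∪ B={C} → {C,G,T} (+1)
site 0, node OX: O={T} ∪ X={A} → {A,T} (+1)
site 0, node EOX: E={A} ∩ OX={A,T} → {A} (+0)
site 0, node ABEIOX: ABI={C,G,T} ∪ EOX={A} → {A,C,G,T} (+1)
site 1, node AI: A={T} ∪ I={C} → {C,T} (+1)
site 1, node ABI: AI={C,T} ∩ B={T} → {T} (+0)
site 1, node OX: O={T} ∪ X={G} → {G,T} (+1)
site 1, node EOX: E={T} ∩ OX={G,T} → {T} (+0)
site 1, node ABEIOX: ABI={T} ∩ EOX={T} → {T} (+0)
site 2, node AI: A={T} ∪ I={C} → {C,T} (+1)
site 2, node ABI: AI={C,T} ∪ B={A} → {A,C,T} (+1)
site 2, node OX: O={T} ∪ X={G} → {G,T} (+1)
site 2, node EOX: E={T} ∩ OX={G,T} → {T} (+0)
site 2, node ABEIOX: ABI={A,C,T} ∩ EOX={T} → {T} (+0)
site 3, node AI: A={T} ∪ I={A} → {A,T} (+1)
site 3, node ABI: AI={A,T} ∪ B={C} → {A,C,T} (+1)
site 3, node OX: O={C} ∪ X={T} → {C,T} (+1)
site 3, node EOX: E={C} ∩ OX={C,T} → {C} (+0)
site 3, node ABEIOX: ABI={A,C,T} ∩ EOX={C} → {C} (+0)
site 4, node AI: A={A} ∪ I={C} → {A,C} (+1)
site 4, node ABI: AI={A,C} ∩ B={C} → {C} (+0)
site 4, node OX: O={C} ∪ X={G} → {C,G} (+1)
site 4, node EOX: E={G} ∩ OX={C,G} → {G} (+0)
site 4, node ABEIOX: ABI={C} ∪ EOX={G} → {C,G} (+1)
per-site changes: [4, 2, 3, 3, 3]; total = 15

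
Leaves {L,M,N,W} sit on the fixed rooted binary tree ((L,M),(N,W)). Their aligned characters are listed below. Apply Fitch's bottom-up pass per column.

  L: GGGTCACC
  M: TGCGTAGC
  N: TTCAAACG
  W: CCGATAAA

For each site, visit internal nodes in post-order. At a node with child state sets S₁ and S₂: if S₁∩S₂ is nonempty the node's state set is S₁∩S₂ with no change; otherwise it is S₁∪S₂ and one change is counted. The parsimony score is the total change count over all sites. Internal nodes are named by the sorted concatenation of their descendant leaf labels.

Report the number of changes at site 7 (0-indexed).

2

LM@0: {G} ∪ {T} = {G,T} (union, +1)
NW@0: {T} ∪ {C} = {C,T} (union, +1)
LMNW@0: {G,T} ∩ {C,T} = {T} (intersection, +0)
LM@1: {G} ∩ {G} = {G} (intersection, +0)
NW@1: {T} ∪ {C} = {C,T} (union, +1)
LMNW@1: {G} ∪ {C,T} = {C,G,T} (union, +1)
LM@2: {G} ∪ {C} = {C,G} (union, +1)
NW@2: {C} ∪ {G} = {C,G} (union, +1)
LMNW@2: {C,G} ∩ {C,G} = {C,G} (intersection, +0)
LM@3: {T} ∪ {G} = {G,T} (union, +1)
NW@3: {A} ∩ {A} = {A} (intersection, +0)
LMNW@3: {G,T} ∪ {A} = {A,G,T} (union, +1)
LM@4: {C} ∪ {T} = {C,T} (union, +1)
NW@4: {A} ∪ {T} = {A,T} (union, +1)
LMNW@4: {C,T} ∩ {A,T} = {T} (intersection, +0)
LM@5: {A} ∩ {A} = {A} (intersection, +0)
NW@5: {A} ∩ {A} = {A} (intersection, +0)
LMNW@5: {A} ∩ {A} = {A} (intersection, +0)
LM@6: {C} ∪ {G} = {C,G} (union, +1)
NW@6: {C} ∪ {A} = {A,C} (union, +1)
LMNW@6: {C,G} ∩ {A,C} = {C} (intersection, +0)
LM@7: {C} ∩ {C} = {C} (intersection, +0)
NW@7: {G} ∪ {A} = {A,G} (union, +1)
LMNW@7: {C} ∪ {A,G} = {A,C,G} (union, +1)
per-site changes: [2, 2, 2, 2, 2, 0, 2, 2]; total = 14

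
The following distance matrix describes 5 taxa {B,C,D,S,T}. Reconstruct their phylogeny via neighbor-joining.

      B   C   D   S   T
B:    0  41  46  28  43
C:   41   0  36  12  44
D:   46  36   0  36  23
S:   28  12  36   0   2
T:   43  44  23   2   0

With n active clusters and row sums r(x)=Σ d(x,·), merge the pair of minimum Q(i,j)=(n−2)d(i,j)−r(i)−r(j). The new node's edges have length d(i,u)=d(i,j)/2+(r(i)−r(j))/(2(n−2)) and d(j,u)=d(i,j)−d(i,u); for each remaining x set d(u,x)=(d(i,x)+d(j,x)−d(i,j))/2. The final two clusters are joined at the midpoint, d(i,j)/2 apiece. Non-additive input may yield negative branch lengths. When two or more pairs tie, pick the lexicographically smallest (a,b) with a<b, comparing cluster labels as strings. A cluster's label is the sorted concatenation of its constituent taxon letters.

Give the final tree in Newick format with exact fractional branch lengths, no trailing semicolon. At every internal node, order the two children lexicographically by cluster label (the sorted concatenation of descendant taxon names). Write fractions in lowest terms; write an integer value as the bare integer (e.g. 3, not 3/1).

(((B:99/4,(D:49/3,T:20/3):33/4):15/4,C:29/2):-5/4,S:-5/4)

step 1: merge (D,T) at d=23, Q=-184; branch lengths D→49/3, T→20/3; new cluster DT
  updated: d(B,DT)=33, d(C,DT)=57/2, d(DT,S)=15/2
step 2: merge (B,DT) at d=33, Q=-105; branch lengths B→99/4, DT→33/4; new cluster BDT
  updated: d(BDT,C)=73/4, d(BDT,S)=5/4
step 3: merge (BDT,C) at d=73/4, Q=-63/2; branch lengths BDT→15/4, C→29/2; new cluster BCDT
  updated: d(BCDT,S)=-5/2
step 4: merge (BCDT,S) at d=-5/2; branch lengths BCDT→-5/4, S→-5/4; new cluster BCDST
final tree: (((B:99/4,(D:49/3,T:20/3):33/4):15/4,C:29/2):-5/4,S:-5/4)
total length: 287/4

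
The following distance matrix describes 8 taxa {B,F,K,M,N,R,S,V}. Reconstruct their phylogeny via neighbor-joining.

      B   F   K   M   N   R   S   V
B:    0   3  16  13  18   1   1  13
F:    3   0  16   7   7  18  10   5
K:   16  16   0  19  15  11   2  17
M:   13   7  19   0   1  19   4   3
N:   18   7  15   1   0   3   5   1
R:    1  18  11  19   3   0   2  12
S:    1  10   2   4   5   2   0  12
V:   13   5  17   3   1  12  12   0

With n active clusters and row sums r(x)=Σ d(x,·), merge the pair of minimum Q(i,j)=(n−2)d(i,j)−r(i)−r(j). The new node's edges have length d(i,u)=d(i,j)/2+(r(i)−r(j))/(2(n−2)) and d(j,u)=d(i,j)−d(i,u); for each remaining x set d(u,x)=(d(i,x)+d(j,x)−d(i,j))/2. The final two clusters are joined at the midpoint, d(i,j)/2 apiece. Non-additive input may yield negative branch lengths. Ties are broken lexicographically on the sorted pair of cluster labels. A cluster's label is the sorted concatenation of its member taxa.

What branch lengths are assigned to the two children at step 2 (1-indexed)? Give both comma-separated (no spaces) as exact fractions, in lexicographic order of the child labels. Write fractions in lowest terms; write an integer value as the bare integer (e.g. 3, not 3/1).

29/5,-19/5

1. join B+R (d=1, Q=-125) ⇒ BR; edges |B|=5/12, |R|=7/12
  updated: d(BR,F)=10, d(BR,K)=13, d(BR,M)=31/2, d(BR,N)=10, d(BR,S)=1, d(BR,V)=12
2. join K+S (d=2, Q=-106) ⇒ KS; edges |K|=29/5, |S|=-19/5
  updated: d(BR,KS)=6, d(F,KS)=12, d(KS,M)=21/2, d(KS,N)=9, d(KS,V)=27/2
3. join BR+KS (d=6, Q=-161/2) ⇒ BKRS; edges |BR|=53/16, |KS|=43/16
  updated: d(BKRS,F)=8, d(BKRS,M)=10, d(BKRS,N)=13/2, d(BKRS,V)=39/4
4. join BKRS+F (d=8, Q=-149/4) ⇒ BFKRS; edges |BKRS|=125/24, |F|=67/24
  updated: d(BFKRS,M)=9/2, d(BFKRS,N)=11/4, d(BFKRS,V)=27/8
5. join BFKRS+V (d=27/8, Q=-45/4) ⇒ BFKRSV; edges |BFKRS|=5/2, |V|=7/8
  updated: d(BFKRSV,M)=33/16, d(BFKRSV,N)=3/16
6. join BFKRSV+M (d=33/16, Q=-13/4) ⇒ BFKMRSV; edges |BFKRSV|=5/8, |M|=23/16
  updated: d(BFKMRSV,N)=-7/16
7. join BFKMRSV+N (d=-7/16) ⇒ BFKMNRSV; edges |BFKMRSV|=-7/32, |N|=-7/32
final tree: ((((((B:5/12,R:7/12):53/16,(K:29/5,S:-19/5):43/16):125/24,F:67/24):5/2,V:7/8):5/8,M:23/16):-7/32,N:-7/32)
total length: 22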